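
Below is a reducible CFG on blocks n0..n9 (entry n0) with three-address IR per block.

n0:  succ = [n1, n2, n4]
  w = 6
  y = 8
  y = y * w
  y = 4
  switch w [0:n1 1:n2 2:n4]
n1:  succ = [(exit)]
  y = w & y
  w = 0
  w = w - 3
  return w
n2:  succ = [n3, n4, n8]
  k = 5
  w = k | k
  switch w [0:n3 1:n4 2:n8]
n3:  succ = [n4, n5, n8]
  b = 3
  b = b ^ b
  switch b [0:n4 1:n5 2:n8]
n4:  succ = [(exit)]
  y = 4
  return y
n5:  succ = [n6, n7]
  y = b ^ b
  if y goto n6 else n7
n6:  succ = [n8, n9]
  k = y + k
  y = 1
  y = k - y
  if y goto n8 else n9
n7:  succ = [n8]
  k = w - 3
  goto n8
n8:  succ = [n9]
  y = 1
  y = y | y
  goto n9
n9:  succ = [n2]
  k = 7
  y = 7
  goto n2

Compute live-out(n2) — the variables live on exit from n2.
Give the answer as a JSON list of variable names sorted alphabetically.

Per-block:
  n0: def={w,y} ue=∅
  n1: def={w,y} ue={w,y}
  n2: def={k,w} ue=∅
  n3: def={b} ue=∅
  n4: def={y} ue=∅
  n5: def={y} ue={b}
  n6: def={k,y} ue={k,y}
  n7: def={k} ue={w}
  n8: def={y} ue=∅
  n9: def={k,y} ue=∅

Live sets:
  live n0: ∅→{w,y}
  live n1: {w,y}→∅
  live n2: ∅→{k,w}
  live n3: {k,w}→{b,k,w}
  live n4: ∅→∅
  live n5: {b,k,w}→{k,w,y}
  live n6: {k,y}→∅
  live n7: {w}→∅
  live n8: ∅→∅
  live n9: ∅→∅

live-out(n2) = ["k", "w"]

Answer: ["k", "w"]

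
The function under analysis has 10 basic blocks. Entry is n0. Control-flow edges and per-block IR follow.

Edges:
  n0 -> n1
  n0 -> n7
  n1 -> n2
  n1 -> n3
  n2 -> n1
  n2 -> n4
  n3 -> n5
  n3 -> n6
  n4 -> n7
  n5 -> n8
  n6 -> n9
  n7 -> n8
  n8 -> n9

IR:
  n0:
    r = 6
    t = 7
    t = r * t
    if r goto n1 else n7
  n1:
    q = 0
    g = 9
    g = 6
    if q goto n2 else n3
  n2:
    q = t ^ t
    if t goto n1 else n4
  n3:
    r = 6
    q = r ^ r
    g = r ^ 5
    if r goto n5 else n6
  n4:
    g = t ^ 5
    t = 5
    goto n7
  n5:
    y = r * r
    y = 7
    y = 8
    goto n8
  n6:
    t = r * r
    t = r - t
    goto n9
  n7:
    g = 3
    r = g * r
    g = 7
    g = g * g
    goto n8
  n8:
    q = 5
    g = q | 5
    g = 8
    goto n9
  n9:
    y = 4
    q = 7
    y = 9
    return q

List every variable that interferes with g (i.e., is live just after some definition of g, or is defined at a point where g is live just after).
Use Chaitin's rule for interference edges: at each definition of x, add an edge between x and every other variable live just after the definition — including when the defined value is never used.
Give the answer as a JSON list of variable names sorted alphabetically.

Answer: ["q", "r", "t"]

Derivation:
def/use:
  n0 def {r,t} use ∅
  n1 def {g,q} use ∅
  n2 def {q} use {t}
  n3 def {g,q,r} use ∅
  n4 def {g,t} use {t}
  n5 def {y} use {r}
  n6 def {t} use {r}
  n7 def {g,r} use {r}
  n8 def {g,q} use ∅
  n9 def {q,y} use ∅

Backward fixpoint:
  live n0: ∅→{r,t}
  live n1: {r,t}→{r,t}
  live n2: {r,t}→{r,t}
  live n3: ∅→{r}
  live n4: {r,t}→{r}
  live n5: {r}→∅
  live n6: {r}→∅
  live n7: {r}→∅
  live n8: ∅→∅
  live n9: ∅→∅

Interfere edges:
  g — {q,r,t}
  q — {g,r,t,y}
  r — {g,q,t}
  t — {g,q,r}
  y — {q}

N(g) = ["q", "r", "t"]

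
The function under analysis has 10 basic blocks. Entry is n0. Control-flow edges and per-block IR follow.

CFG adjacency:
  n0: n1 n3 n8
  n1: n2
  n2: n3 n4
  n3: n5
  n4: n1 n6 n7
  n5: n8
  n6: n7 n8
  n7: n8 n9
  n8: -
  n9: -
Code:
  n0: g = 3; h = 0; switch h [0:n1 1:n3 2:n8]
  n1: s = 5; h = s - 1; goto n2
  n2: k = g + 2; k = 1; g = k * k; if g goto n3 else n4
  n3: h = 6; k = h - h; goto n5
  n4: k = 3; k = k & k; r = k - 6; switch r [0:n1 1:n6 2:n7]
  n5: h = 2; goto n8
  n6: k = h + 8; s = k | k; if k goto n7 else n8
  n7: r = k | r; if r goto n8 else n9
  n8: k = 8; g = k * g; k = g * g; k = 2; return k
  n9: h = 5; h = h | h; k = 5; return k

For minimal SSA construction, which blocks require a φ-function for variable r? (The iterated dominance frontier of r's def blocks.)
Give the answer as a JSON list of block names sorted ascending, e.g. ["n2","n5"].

idom tree: n1←n0 n2←n1 n3←n0 n4←n2 n5←n3 n6←n4 n7←n4 n8←n0 n9←n7
Dom at joins:
  n1: preds {n0,n4}: {n0} ∩ {n0,n1,n2,n4} = {n0}; idom=n0
  n3: preds {n0,n2}: {n0} ∩ {n0,n1,n2} = {n0}; idom=n0
  n7: preds {n4,n6}: {n0,n1,n2,n4} ∩ {n0,n1,n2,n4,n6} = {n0,n1,n2,n4}; idom=n4
  n8: preds {n0,n5,n6,n7}: {n0} ∩ {n0,n3,n5} ∩ {n0,n1,n2,n4,n6} ∩ {n0,n1,n2,n4,n7} = {n0}; idom=n0

Frontier:
  n1←n0: walk · to n0
  n1←n4: walk n4→n2→n1 to n0
  n3←n0: walk · to n0
  n3←n2: walk n2→n1 to n0
  n7←n4: walk · to n4
  n7←n6: walk n6 to n4
  n8←n0: walk · to n0
  n8←n5: walk n5→n3 to n0
  n8←n6: walk n6→n4→n2→n1 to n0
  n8←n7: walk n7→n4→n2→n1 to n0
  n0: DF=∅
  n1: DF={n1,n3,n8}
  n2: DF={n1,n3,n8}
  n3: DF={n8}
  n4: DF={n1,n8}
  n5: DF={n8}
  n6: DF={n7,n8}
  n7: DF={n8}
  n8: DF=∅
  n9: DF=∅

φ for r: defs {n4,n7}
  DF⁺ = {n1,n3,n8}

Answer: ["n1", "n3", "n8"]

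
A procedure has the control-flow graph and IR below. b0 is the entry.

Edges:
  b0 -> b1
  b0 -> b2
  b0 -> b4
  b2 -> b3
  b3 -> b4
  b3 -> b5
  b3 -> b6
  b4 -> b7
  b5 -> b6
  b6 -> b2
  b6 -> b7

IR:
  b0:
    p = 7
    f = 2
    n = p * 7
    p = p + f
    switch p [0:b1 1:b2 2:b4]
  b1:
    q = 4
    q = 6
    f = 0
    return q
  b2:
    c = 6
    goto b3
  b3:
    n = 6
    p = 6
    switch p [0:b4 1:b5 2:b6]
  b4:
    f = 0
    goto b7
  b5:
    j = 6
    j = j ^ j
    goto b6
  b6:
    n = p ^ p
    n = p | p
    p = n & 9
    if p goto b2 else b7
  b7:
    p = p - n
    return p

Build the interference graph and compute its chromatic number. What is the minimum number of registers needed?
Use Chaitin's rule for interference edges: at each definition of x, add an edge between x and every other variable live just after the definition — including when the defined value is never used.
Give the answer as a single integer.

Answer: 3

Derivation:
Block summaries:
  b0: {f,n,p} / ∅
  b1: {f,q} / ∅
  b2: {c} / ∅
  b3: {n,p} / ∅
  b4: {f} / ∅
  b5: {j} / ∅
  b6: {n,p} / {p}
  b7: {p} / {n,p}

Backward fixpoint:
  b0 li=∅ lo={n,p}
  b1 li=∅ lo=∅
  b2 li=∅ lo=∅
  b3 li=∅ lo={n,p}
  b4 li={n,p} lo={n,p}
  b5 li={p} lo={p}
  b6 li={p} lo={n,p}
  b7 li={n,p} lo=∅

Conflict graph:
  c — ∅
  f — {n,p,q}
  j — {p}
  n — {f,p}
  p — {f,j,n}
  q — {f}

Colouring:
  clique {f,n,p} ⇒ need ≥ 3
  assign c→c0 f→c0 j→c0 n→c2 p→c1 q→c1 — no edge inside a register ⇒ χ ≤ 3
  χ = 3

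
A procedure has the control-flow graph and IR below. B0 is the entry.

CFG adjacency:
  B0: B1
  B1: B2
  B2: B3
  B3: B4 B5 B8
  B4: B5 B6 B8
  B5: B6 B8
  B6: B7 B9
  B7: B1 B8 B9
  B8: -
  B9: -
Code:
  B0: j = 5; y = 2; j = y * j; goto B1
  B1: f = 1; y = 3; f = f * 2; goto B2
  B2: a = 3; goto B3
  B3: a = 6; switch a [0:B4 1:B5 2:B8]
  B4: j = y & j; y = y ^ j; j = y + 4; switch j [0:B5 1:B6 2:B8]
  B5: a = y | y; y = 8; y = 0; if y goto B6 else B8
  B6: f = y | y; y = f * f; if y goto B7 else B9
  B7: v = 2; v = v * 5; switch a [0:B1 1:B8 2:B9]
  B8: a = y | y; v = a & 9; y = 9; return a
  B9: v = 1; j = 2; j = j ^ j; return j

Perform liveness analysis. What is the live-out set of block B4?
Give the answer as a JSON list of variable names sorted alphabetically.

def/use:
  B0: {j,y} / ∅
  B1: {f,y} / ∅
  B2: {a} / ∅
  B3: {a} / ∅
  B4: {j,y} / {j,y}
  B5: {a,y} / {y}
  B6: {f,y} / {y}
  B7: {v} / {a}
  B8: {a,v,y} / {y}
  B9: {j,v} / ∅

Liveness:
  B0 li=∅ lo={j}
  B1 li={j} lo={j,y}
  B2 li={j,y} lo={j,y}
  B3 li={j,y} lo={a,j,y}
  B4 li={a,j,y} lo={a,j,y}
  B5 li={j,y} lo={a,j,y}
  B6 li={a,j,y} lo={a,j,y}
  B7 li={a,j,y} lo={j,y}
  B8 li={y} lo=∅
  B9 li=∅ lo=∅

live-out(B4) = ["a", "j", "y"]

Answer: ["a", "j", "y"]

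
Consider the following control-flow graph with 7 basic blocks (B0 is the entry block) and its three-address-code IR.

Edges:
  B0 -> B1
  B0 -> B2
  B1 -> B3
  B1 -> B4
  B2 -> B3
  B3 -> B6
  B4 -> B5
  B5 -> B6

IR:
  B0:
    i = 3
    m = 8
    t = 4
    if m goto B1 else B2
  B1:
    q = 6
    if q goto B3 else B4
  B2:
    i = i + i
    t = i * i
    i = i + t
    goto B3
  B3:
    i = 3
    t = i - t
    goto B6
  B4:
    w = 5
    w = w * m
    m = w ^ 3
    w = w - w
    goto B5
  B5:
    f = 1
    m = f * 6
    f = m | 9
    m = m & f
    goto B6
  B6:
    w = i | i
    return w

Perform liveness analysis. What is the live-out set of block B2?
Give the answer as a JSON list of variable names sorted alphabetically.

Per-block:
  B0 def {i,m,t} use ∅
  B1 def {q} use ∅
  B2 def {i,t} use {i}
  B3 def {i,t} use {t}
  B4 def {m,w} use {m}
  B5 def {f,m} use ∅
  B6 def {w} use {i}

Live sets:
  B0: in=∅ out={i,m,t}
  B1: in={i,m,t} out={i,m,t}
  B2: in={i} out={t}
  B3: in={t} out={i}
  B4: in={i,m} out={i}
  B5: in={i} out={i}
  B6: in={i} out=∅

live-out(B2) = ["t"]

Answer: ["t"]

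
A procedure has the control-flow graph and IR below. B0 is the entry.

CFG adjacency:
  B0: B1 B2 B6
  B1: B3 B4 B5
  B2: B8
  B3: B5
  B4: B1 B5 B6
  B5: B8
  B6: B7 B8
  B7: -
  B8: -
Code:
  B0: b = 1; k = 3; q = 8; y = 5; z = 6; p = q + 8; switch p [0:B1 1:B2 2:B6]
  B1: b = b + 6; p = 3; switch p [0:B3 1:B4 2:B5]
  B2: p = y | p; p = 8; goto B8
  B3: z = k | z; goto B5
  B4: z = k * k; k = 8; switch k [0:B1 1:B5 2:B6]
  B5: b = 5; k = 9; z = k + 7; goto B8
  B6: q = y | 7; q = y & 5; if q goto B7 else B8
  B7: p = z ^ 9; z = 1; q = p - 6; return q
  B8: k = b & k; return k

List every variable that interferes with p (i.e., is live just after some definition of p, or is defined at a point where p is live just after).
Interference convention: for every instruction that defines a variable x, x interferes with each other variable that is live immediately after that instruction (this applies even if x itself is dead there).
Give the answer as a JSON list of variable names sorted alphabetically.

Per-block:
  B0: def={b,k,p,q,y,z} ue=∅
  B1: def={b,p} ue={b}
  B2: def={p} ue={p,y}
  B3: def={z} ue={k,z}
  B4: def={k,z} ue={k}
  B5: def={b,k,z} ue=∅
  B6: def={q} ue={y}
  B7: def={p,q,z} ue={z}
  B8: def={k} ue={b,k}

Backward fixpoint:
  live B0: ∅→{b,k,p,y,z}
  live B1: {b,k,y,z}→{b,k,y,z}
  live B2: {b,k,p,y}→{b,k}
  live B3: {k,z}→∅
  live B4: {b,k,y}→{b,k,y,z}
  live B5: ∅→{b,k}
  live B6: {b,k,y,z}→{b,k,z}
  live B7: {z}→∅
  live B8: {b,k}→∅

Interfere edges:
  b — {k,p,q,y,z}
  k — {b,p,q,y,z}
  p — {b,k,y,z}
  q — {b,k,y,z}
  y — {b,k,p,q,z}
  z — {b,k,p,q,y}

N(p) = ["b", "k", "y", "z"]

Answer: ["b", "k", "y", "z"]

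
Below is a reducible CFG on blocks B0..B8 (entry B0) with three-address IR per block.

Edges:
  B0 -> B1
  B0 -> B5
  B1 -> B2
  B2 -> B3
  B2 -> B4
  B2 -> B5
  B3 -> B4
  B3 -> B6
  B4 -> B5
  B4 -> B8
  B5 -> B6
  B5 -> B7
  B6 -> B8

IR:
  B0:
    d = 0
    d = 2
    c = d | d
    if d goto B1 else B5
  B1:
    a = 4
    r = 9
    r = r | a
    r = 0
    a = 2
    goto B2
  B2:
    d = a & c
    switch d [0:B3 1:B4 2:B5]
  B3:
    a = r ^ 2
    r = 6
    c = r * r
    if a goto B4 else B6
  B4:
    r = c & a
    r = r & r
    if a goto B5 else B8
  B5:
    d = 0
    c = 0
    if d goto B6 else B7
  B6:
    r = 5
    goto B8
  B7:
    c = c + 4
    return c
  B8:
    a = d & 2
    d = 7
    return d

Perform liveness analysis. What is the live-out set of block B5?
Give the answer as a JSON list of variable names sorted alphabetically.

Answer: ["c", "d"]

Working:
Block summaries:
  B0: {c,d} / ∅
  B1: {a,r} / ∅
  B2: {d} / {a,c}
  B3: {a,c,r} / {r}
  B4: {r} / {a,c}
  B5: {c,d} / ∅
  B6: {r} / ∅
  B7: {c} / {c}
  B8: {a,d} / {d}

Liveness:
  B0: in=∅ out={c}
  B1: in={c} out={a,c,r}
  B2: in={a,c,r} out={a,c,d,r}
  B3: in={d,r} out={a,c,d}
  B4: in={a,c,d} out={d}
  B5: in=∅ out={c,d}
  B6: in={d} out={d}
  B7: in={c} out=∅
  B8: in={d} out=∅

live-out(B5) = ["c", "d"]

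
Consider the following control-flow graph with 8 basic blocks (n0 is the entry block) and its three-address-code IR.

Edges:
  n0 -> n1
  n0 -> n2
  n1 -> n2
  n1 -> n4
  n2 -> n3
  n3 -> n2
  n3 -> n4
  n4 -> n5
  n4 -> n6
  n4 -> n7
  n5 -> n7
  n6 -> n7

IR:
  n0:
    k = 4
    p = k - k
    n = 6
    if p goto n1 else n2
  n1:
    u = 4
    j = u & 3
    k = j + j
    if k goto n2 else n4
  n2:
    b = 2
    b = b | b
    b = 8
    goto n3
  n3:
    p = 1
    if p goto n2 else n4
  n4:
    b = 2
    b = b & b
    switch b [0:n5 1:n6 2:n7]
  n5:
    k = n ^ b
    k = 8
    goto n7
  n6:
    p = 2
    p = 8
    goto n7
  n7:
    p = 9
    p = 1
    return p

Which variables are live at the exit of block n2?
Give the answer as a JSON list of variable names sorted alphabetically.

Per-block:
  n0: {k,n,p} / ∅
  n1: {j,k,u} / ∅
  n2: {b} / ∅
  n3: {p} / ∅
  n4: {b} / ∅
  n5: {k} / {b,n}
  n6: {p} / ∅
  n7: {p} / ∅

Backward fixpoint:
  n0: in=∅ out={n}
  n1: in={n} out={n}
  n2: in={n} out={n}
  n3: in={n} out={n}
  n4: in={n} out={b,n}
  n5: in={b,n} out=∅
  n6: in=∅ out=∅
  n7: in=∅ out=∅

live-out(n2) = ["n"]

Answer: ["n"]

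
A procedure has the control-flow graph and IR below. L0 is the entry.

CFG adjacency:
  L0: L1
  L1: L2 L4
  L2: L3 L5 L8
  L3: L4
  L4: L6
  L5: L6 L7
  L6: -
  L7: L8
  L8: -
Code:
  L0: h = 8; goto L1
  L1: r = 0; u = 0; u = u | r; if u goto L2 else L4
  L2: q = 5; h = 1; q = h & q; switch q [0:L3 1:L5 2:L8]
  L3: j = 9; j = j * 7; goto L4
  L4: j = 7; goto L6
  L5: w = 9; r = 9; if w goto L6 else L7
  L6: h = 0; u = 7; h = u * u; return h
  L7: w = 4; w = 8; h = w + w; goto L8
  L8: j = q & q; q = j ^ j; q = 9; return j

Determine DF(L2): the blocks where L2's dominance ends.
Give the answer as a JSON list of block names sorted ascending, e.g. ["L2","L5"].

Answer: ["L4", "L6"]

Working:
idom tree: L1←L0 L2←L1 L3←L2 L4←L1 L5←L2 L6←L1 L7←L5 L8←L2
Dom at joins:
  L4: preds {L1,L3}: {L0,L1} ∩ {L0,L1,L2,L3} = {L0,L1}; idom=L1
  L6: preds {L4,L5}: {L0,L1,L4} ∩ {L0,L1,L2,L5} = {L0,L1}; idom=L1
  L8: preds {L2,L7}: {L0,L1,L2} ∩ {L0,L1,L2,L5,L7} = {L0,L1,L2}; idom=L2

DF derivation:
  join L4 pred L1: · stop@L1
  join L4 pred L3: L3→L2 stop@L1
  join L6 pred L4: L4 stop@L1
  join L6 pred L5: L5→L2 stop@L1
  join L8 pred L2: · stop@L2
  join L8 pred L7: L7→L5 stop@L2
  DF(L0)=∅
  DF(L1)=∅
  DF(L2)={L4,L6}
  DF(L3)={L4}
  DF(L4)={L6}
  DF(L5)={L6,L8}
  DF(L6)=∅
  DF(L7)={L8}
  DF(L8)=∅

DF(L2) = ["L4", "L6"]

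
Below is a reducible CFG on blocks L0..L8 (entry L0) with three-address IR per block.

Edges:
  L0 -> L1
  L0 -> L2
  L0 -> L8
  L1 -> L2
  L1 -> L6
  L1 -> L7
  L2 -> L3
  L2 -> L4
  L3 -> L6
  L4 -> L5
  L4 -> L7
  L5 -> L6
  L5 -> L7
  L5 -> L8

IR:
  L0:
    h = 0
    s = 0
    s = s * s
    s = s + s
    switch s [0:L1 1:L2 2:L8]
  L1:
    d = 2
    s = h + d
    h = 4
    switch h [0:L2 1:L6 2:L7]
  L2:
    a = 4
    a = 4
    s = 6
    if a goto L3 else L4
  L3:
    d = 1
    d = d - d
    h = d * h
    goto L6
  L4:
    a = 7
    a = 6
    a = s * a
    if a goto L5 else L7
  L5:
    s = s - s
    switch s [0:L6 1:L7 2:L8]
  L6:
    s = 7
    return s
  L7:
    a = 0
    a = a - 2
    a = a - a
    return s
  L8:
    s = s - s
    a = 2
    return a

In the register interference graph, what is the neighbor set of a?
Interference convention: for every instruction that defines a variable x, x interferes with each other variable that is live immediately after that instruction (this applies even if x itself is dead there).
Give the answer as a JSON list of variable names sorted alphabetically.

Answer: ["h", "s"]

Derivation:
Per-block:
  L0 def {h,s} use ∅
  L1 def {d,h,s} use {h}
  L2 def {a,s} use ∅
  L3 def {d,h} use {h}
  L4 def {a} use {s}
  L5 def {s} use {s}
  L6 def {s} use ∅
  L7 def {a} use {s}
  L8 def {a,s} use {s}

Backward fixpoint:
  L0 li=∅ lo={h,s}
  L1 li={h} lo={h,s}
  L2 li={h} lo={h,s}
  L3 li={h} lo=∅
  L4 li={s} lo={s}
  L5 li={s} lo={s}
  L6 li=∅ lo=∅
  L7 li={s} lo=∅
  L8 li={s} lo=∅

Interfere edges:
  a: {h,s}
  d: {h}
  h: {a,d,s}
  s: {a,h}

N(a) = ["h", "s"]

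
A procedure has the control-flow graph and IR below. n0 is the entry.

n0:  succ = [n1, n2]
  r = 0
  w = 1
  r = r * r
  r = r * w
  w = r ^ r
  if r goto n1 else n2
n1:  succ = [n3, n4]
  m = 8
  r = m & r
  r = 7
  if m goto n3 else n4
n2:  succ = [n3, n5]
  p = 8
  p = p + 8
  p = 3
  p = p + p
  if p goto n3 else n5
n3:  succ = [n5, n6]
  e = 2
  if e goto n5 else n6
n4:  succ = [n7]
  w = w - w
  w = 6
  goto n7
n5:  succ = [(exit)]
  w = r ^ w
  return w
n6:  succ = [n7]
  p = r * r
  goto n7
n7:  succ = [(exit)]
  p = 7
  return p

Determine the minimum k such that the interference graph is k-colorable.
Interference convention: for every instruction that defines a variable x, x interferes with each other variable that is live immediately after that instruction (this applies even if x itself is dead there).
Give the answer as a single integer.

Answer: 3

Derivation:
Per-block:
  n0: def={r,w} ue=∅
  n1: def={m,r} ue={r}
  n2: def={p} ue=∅
  n3: def={e} ue=∅
  n4: def={w} ue={w}
  n5: def={w} ue={r,w}
  n6: def={p} ue={r}
  n7: def={p} ue=∅

Live sets:
  n0: in=∅ out={r,w}
  n1: in={r,w} out={r,w}
  n2: in={r,w} out={r,w}
  n3: in={r,w} out={r,w}
  n4: in={w} out=∅
  n5: in={r,w} out=∅
  n6: in={r} out=∅
  n7: in=∅ out=∅

Interfere edges:
  e — {r,w}
  m — {r,w}
  p — {r,w}
  r — {e,m,p,w}
  w — {e,m,p,r}

Registers:
  {e,r,w} pairwise interfere (3-clique) ⇒ χ ≥ 3
  assign e→c2 m→c2 p→c2 r→c0 w→c1 — no edge inside a register ⇒ χ ≤ 3
  χ = 3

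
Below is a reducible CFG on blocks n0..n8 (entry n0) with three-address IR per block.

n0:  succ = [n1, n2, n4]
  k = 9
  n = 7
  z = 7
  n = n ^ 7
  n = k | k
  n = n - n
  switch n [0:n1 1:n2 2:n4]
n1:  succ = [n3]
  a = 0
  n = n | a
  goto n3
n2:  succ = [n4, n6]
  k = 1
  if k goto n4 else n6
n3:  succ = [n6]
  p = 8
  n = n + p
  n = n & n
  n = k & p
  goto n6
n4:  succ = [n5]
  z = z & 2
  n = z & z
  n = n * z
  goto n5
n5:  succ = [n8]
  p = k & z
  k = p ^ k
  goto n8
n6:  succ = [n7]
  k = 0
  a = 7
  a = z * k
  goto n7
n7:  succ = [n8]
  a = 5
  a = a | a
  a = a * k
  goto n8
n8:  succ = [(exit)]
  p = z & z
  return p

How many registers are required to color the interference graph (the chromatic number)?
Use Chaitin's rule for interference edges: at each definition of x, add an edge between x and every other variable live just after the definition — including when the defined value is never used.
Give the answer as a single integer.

Answer: 4

Working:
Per-block:
  n0 def {k,n,z} use ∅
  n1 def {a,n} use {n}
  n2 def {k} use ∅
  n3 def {n,p} use {k,n}
  n4 def {n,z} use {z}
  n5 def {k,p} use {k,z}
  n6 def {a,k} use {z}
  n7 def {a} use {k}
  n8 def {p} use {z}

Liveness:
  n0: in=∅ out={k,n,z}
  n1: in={k,n,z} out={k,n,z}
  n2: in={z} out={k,z}
  n3: in={k,n,z} out={z}
  n4: in={k,z} out={k,z}
  n5: in={k,z} out={z}
  n6: in={z} out={k,z}
  n7: in={k,z} out={z}
  n8: in={z} out=∅

Interference:
  a: {k,n,z}
  k: {a,n,p,z}
  n: {a,k,p,z}
  p: {k,n,z}
  z: {a,k,n,p}

Colouring:
  lower bound: {a,k,n,z} mutually conflict ⇒ χ ≥ 4
  assign a→c3 k→c0 n→c1 p→c3 z→c2 — no edge inside a register ⇒ χ ≤ 4
  χ = 4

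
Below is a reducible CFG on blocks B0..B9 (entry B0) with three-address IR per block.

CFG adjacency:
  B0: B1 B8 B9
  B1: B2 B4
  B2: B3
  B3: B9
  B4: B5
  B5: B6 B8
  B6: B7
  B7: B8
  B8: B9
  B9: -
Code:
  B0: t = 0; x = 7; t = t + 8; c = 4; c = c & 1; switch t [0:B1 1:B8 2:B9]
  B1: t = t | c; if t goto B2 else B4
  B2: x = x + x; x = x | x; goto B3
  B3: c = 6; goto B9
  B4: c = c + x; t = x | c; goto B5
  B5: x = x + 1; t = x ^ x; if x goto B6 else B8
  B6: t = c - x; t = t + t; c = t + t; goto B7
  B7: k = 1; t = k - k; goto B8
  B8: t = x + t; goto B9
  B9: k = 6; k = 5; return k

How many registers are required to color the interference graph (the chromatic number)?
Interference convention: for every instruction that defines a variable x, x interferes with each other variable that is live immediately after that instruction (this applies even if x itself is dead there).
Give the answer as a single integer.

Per-block:
  B0: {c,t,x} / ∅
  B1: {t} / {c,t}
  B2: {x} / {x}
  B3: {c} / ∅
  B4: {c,t} / {c,x}
  B5: {t,x} / {x}
  B6: {c,t} / {c,x}
  B7: {k,t} / ∅
  B8: {t} / {t,x}
  B9: {k} / ∅

Liveness:
  B0: in=∅ out={c,t,x}
  B1: in={c,t,x} out={c,x}
  B2: in={x} out=∅
  B3: in=∅ out=∅
  B4: in={c,x} out={c,x}
  B5: in={c,x} out={c,t,x}
  B6: in={c,x} out={x}
  B7: in={x} out={t,x}
  B8: in={t,x} out=∅
  B9: in=∅ out=∅

Conflict graph:
  c — {t,x}
  k — {x}
  t — {c,x}
  x — {c,k,t}

Chromatic number:
  {c,t,x} pairwise interfere (3-clique) ⇒ χ ≥ 3
  assign c→r1 k→r1 t→r2 x→r0 — no edge inside a register ⇒ χ ≤ 3
  χ = 3

Answer: 3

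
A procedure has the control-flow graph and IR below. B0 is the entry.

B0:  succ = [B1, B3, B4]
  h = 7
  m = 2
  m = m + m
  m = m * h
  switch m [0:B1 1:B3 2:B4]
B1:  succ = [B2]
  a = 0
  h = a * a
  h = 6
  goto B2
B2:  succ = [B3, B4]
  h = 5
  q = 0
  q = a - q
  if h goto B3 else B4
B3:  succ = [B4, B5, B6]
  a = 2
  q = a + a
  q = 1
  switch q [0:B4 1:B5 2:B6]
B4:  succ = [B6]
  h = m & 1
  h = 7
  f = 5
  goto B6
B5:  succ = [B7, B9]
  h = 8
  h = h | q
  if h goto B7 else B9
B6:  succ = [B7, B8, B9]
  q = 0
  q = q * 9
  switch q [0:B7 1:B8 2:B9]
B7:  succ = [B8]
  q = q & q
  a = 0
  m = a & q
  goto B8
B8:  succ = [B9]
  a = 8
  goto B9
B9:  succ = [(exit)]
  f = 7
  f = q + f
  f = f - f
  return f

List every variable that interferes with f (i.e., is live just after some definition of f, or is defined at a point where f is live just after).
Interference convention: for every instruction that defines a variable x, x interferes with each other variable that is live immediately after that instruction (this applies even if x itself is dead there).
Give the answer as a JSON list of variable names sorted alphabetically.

Answer: ["q"]

Working:
Block summaries:
  B0: def={h,m} ue=∅
  B1: def={a,h} ue=∅
  B2: def={h,q} ue={a}
  B3: def={a,q} ue=∅
  B4: def={f,h} ue={m}
  B5: def={h} ue={q}
  B6: def={q} ue=∅
  B7: def={a,m,q} ue={q}
  B8: def={a} ue=∅
  B9: def={f} ue={q}

Backward fixpoint:
  live B0: ∅→{m}
  live B1: {m}→{a,m}
  live B2: {a,m}→{m}
  live B3: {m}→{m,q}
  live B4: {m}→∅
  live B5: {q}→{q}
  live B6: ∅→{q}
  live B7: {q}→{q}
  live B8: {q}→{q}
  live B9: {q}→∅

Interfere edges:
  a: {h,m,q}
  f: {q}
  h: {a,m,q}
  m: {a,h,q}
  q: {a,f,h,m}

N(f) = ["q"]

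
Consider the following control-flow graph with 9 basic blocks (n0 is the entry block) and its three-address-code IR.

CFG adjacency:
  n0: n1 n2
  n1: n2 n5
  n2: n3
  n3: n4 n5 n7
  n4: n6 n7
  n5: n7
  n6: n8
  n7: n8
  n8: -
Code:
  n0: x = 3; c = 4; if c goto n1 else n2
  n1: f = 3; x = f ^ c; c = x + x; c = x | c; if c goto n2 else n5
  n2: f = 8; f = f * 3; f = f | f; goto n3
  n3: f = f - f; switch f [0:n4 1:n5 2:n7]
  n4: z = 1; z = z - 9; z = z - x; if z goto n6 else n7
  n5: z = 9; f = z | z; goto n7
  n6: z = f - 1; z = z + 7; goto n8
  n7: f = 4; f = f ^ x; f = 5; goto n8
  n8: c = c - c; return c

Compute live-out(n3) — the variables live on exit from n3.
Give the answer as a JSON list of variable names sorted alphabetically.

Block summaries:
  n0: {c,x} / ∅
  n1: {c,f,x} / {c}
  n2: {f} / ∅
  n3: {f} / {f}
  n4: {z} / {x}
  n5: {f,z} / ∅
  n6: {z} / {f}
  n7: {f} / {x}
  n8: {c} / {c}

Liveness:
  n0: in=∅ out={c,x}
  n1: in={c} out={c,x}
  n2: in={c,x} out={c,f,x}
  n3: in={c,f,x} out={c,f,x}
  n4: in={c,f,x} out={c,f,x}
  n5: in={c,x} out={c,x}
  n6: in={c,f} out={c}
  n7: in={c,x} out={c}
  n8: in={c} out=∅

live-out(n3) = ["c", "f", "x"]

Answer: ["c", "f", "x"]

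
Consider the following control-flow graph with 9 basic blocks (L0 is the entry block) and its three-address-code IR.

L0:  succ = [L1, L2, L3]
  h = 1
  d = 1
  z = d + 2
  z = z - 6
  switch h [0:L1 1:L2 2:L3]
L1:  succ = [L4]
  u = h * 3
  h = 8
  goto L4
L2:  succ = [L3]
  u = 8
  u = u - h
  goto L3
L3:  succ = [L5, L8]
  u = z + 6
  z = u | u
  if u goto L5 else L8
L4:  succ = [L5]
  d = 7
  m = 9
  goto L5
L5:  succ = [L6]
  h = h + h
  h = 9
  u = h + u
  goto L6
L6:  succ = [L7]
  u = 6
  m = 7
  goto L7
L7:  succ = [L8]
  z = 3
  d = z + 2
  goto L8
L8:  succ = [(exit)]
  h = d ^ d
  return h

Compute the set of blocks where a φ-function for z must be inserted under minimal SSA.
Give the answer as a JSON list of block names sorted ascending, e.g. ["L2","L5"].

idom tree: L1←L0 L2←L0 L3←L0 L4←L1 L5←L0 L6←L5 L7←L6 L8←L0
Dom at joins:
  L3: preds {L0,L2}: {L0} ∩ {L0,L2} = {L0}; idom=L0
  L5: preds {L3,L4}: {L0,L3} ∩ {L0,L1,L4} = {L0}; idom=L0
  L8: preds {L3,L7}: {L0,L3} ∩ {L0,L5,L6,L7} = {L0}; idom=L0

DF derivation:
  L3←L0: walk · to L0
  L3←L2: walk L2 to L0
  L5←L3: walk L3 to L0
  L5←L4: walk L4→L1 to L0
  L8←L3: walk L3 to L0
  L8←L7: walk L7→L6→L5 to L0
  L0: DF=∅
  L1: DF={L5}
  L2: DF={L3}
  L3: DF={L5,L8}
  L4: DF={L5}
  L5: DF={L8}
  L6: DF={L8}
  L7: DF={L8}
  L8: DF=∅

φ for z: defs {L0,L3,L7}
  DF⁺ = {L5,L8}

Answer: ["L5", "L8"]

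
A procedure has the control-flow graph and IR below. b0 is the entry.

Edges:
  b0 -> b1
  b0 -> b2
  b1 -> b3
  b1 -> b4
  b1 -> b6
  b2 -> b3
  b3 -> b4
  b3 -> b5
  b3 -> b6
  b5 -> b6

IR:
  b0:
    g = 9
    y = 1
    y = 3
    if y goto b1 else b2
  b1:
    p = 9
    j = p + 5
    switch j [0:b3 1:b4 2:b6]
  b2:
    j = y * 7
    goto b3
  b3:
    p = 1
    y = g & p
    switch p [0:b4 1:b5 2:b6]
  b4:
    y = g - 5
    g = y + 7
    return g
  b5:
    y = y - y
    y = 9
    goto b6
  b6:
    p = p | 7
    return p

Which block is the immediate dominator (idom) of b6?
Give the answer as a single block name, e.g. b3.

Answer: b0

Working:
idom tree: b1←b0 b2←b0 b3←b0 b4←b0 b5←b3 b6←b0
Join-block Dom:
  b3: preds {b1,b2}: {b0,b1} ∩ {b0,b2} = {b0}; idom=b0
  b4: preds {b1,b3}: {b0,b1} ∩ {b0,b3} = {b0}; idom=b0
  b6: preds {b1,b3,b5}: {b0,b1} ∩ {b0,b3} ∩ {b0,b3,b5} = {b0}; idom=b0

idom(b6) = b0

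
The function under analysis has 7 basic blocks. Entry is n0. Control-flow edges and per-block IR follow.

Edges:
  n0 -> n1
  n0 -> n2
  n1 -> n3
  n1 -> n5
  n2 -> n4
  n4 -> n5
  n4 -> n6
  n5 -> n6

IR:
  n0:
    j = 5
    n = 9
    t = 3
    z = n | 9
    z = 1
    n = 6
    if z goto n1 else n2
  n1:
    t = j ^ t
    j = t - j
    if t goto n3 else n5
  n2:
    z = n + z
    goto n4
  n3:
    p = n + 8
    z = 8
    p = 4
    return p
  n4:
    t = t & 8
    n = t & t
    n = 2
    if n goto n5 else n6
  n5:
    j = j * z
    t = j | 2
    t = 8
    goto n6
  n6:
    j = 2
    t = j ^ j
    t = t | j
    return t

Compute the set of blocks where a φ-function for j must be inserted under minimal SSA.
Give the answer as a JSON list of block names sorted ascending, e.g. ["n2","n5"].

Answer: ["n5", "n6"]

Analysis:
idom tree: n1←n0 n2←n0 n3←n1 n4←n2 n5←n0 n6←n0
Dom∩ at merges:
  n5: preds {n1,n4}: {n0,n1} ∩ {n0,n2,n4} = {n0}; idom=n0
  n6: preds {n4,n5}: {n0,n2,n4} ∩ {n0,n5} = {n0}; idom=n0

Frontier:
  n5←n1: walk n1 to n0
  n5←n4: walk n4→n2 to n0
  n6←n4: walk n4→n2 to n0
  n6←n5: walk n5 to n0
  DF(n0)=∅
  DF(n1)={n5}
  DF(n2)={n5,n6}
  DF(n3)=∅
  DF(n4)={n5,n6}
  DF(n5)={n6}
  DF(n6)=∅

φ for j: defs {n0,n1,n5,n6}
  DF⁺ = {n5,n6}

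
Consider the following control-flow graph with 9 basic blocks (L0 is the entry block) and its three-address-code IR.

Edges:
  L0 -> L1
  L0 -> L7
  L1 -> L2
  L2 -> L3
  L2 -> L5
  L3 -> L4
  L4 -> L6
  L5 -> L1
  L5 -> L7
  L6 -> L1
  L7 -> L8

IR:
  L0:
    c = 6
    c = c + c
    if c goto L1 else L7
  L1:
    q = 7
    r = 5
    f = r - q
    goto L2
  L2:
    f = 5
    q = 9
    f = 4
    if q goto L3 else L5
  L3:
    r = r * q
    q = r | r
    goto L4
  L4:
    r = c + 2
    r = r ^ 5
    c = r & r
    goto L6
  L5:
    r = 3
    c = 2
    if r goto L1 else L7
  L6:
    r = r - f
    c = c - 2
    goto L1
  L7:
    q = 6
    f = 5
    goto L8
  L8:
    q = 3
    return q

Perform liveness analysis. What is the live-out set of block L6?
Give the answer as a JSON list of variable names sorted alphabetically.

Per-block:
  L0 def {c} use ∅
  L1 def {f,q,r} use ∅
  L2 def {f,q} use ∅
  L3 def {q,r} use {q,r}
  L4 def {c,r} use {c}
  L5 def {c,r} use ∅
  L6 def {c,r} use {c,f,r}
  L7 def {f,q} use ∅
  L8 def {q} use ∅

Live sets:
  live L0: ∅→{c}
  live L1: {c}→{c,r}
  live L2: {c,r}→{c,f,q,r}
  live L3: {c,f,q,r}→{c,f}
  live L4: {c,f}→{c,f,r}
  live L5: ∅→{c}
  live L6: {c,f,r}→{c}
  live L7: ∅→∅
  live L8: ∅→∅

live-out(L6) = ["c"]

Answer: ["c"]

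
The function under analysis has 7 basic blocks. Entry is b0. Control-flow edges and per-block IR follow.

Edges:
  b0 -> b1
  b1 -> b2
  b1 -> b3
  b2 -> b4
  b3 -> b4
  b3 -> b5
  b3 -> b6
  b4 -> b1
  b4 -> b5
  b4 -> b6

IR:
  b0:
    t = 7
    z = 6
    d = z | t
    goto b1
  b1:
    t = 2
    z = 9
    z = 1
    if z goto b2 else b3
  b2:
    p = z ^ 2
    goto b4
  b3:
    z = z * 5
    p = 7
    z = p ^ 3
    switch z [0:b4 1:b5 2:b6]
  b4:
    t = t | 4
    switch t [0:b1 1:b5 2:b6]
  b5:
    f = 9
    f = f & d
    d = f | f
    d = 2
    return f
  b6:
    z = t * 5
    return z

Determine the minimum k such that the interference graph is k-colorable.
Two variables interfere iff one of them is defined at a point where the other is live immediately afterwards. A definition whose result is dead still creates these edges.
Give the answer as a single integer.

Block summaries:
  b0 def {d,t,z} use ∅
  b1 def {t,z} use ∅
  b2 def {p} use {z}
  b3 def {p,z} use {z}
  b4 def {t} use {t}
  b5 def {d,f} use {d}
  b6 def {z} use {t}

Liveness:
  live b0: ∅→{d}
  live b1: {d}→{d,t,z}
  live b2: {d,t,z}→{d,t}
  live b3: {d,t,z}→{d,t}
  live b4: {d,t}→{d,t}
  live b5: {d}→∅
  live b6: {t}→∅

Interference:
  d↔{f,p,t,z}
  f↔{d}
  p↔{d,t}
  t↔{d,p,z}
  z↔{d,t}

Chromatic number:
  lower bound: {d,p,t} mutually conflict ⇒ χ ≥ 3
  assign d→r0 f→r1 p→r2 t→r1 z→r2 — no edge inside a register ⇒ χ ≤ 3
  χ = 3

Answer: 3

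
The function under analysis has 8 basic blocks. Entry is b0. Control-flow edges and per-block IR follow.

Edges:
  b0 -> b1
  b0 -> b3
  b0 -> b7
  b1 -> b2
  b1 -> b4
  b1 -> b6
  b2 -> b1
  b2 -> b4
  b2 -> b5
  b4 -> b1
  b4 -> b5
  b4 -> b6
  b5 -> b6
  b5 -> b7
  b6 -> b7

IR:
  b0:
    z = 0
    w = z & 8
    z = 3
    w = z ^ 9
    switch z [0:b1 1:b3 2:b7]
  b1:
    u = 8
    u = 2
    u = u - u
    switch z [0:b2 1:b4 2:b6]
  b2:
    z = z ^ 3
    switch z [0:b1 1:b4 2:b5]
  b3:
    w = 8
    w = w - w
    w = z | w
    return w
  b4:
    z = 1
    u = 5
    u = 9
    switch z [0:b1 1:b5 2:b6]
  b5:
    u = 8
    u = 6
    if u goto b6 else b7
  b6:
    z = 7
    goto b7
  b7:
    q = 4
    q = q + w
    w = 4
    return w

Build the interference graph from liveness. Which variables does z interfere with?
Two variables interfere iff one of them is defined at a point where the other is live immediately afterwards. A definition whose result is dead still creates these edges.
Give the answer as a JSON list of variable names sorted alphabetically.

Block summaries:
  b0: def={w,z} ue=∅
  b1: def={u} ue={z}
  b2: def={z} ue={z}
  b3: def={w} ue={z}
  b4: def={u,z} ue=∅
  b5: def={u} ue=∅
  b6: def={z} ue=∅
  b7: def={q,w} ue={w}

Liveness:
  b0: in=∅ out={w,z}
  b1: in={w,z} out={w,z}
  b2: in={w,z} out={w,z}
  b3: in={z} out=∅
  b4: in={w} out={w,z}
  b5: in={w} out={w}
  b6: in={w} out={w}
  b7: in={w} out=∅

Interference:
  q: {w}
  u: {w,z}
  w: {q,u,z}
  z: {u,w}

N(z) = ["u", "w"]

Answer: ["u", "w"]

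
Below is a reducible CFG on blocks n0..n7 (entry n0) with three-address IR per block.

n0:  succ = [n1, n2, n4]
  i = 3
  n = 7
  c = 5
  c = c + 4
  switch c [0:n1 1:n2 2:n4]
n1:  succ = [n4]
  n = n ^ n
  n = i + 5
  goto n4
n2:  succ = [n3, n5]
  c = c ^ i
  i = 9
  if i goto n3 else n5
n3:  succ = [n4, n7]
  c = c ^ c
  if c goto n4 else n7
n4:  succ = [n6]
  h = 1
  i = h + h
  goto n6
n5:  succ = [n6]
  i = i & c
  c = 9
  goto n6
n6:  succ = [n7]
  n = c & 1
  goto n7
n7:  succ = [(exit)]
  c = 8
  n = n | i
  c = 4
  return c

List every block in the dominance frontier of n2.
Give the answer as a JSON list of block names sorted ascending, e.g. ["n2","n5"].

Answer: ["n4", "n6", "n7"]

Analysis:
idom tree: n1←n0 n2←n0 n3←n2 n4←n0 n5←n2 n6←n0 n7←n0
Join-block Dom:
  n4: preds {n0,n1,n3}: {n0} ∩ {n0,n1} ∩ {n0,n2,n3} = {n0}; idom=n0
  n6: preds {n4,n5}: {n0,n4} ∩ {n0,n2,n5} = {n0}; idom=n0
  n7: preds {n3,n6}: {n0,n2,n3} ∩ {n0,n6} = {n0}; idom=n0

Frontier:
  join n4 pred n0: · stop@n0
  join n4 pred n1: n1 stop@n0
  join n4 pred n3: n3→n2 stop@n0
  join n6 pred n4: n4 stop@n0
  join n6 pred n5: n5→n2 stop@n0
  join n7 pred n3: n3→n2 stop@n0
  join n7 pred n6: n6 stop@n0
  n0 → ∅
  n1 → {n4}
  n2 → {n4,n6,n7}
  n3 → {n4,n7}
  n4 → {n6}
  n5 → {n6}
  n6 → {n7}
  n7 → ∅

DF(n2) = ["n4", "n6", "n7"]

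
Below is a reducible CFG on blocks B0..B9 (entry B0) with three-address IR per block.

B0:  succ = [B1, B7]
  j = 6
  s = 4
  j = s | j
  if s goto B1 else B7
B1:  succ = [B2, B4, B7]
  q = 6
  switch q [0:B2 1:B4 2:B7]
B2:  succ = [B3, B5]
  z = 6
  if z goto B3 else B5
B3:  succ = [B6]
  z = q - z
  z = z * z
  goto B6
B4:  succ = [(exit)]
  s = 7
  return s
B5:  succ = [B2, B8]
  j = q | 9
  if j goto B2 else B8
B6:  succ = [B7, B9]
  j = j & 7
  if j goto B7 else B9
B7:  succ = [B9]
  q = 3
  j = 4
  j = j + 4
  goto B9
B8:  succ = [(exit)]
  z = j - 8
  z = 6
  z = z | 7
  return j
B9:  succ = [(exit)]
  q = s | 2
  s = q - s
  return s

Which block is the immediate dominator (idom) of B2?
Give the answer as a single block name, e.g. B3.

idom tree: B1←B0 B2←B1 B3←B2 B4←B1 B5←B2 B6←B3 B7←B0 B8←B5 B9←B0
Join-block Dom:
  B2: preds {B1,B5}: {B0,B1} ∩ {B0,B1,B2,B5} = {B0,B1}; idom=B1
  B7: preds {B0,B1,B6}: {B0} ∩ {B0,B1} ∩ {B0,B1,B2,B3,B6} = {B0}; idom=B0
  B9: preds {B6,B7}: {B0,B1,B2,B3,B6} ∩ {B0,B7} = {B0}; idom=B0

idom(B2) = B1

Answer: B1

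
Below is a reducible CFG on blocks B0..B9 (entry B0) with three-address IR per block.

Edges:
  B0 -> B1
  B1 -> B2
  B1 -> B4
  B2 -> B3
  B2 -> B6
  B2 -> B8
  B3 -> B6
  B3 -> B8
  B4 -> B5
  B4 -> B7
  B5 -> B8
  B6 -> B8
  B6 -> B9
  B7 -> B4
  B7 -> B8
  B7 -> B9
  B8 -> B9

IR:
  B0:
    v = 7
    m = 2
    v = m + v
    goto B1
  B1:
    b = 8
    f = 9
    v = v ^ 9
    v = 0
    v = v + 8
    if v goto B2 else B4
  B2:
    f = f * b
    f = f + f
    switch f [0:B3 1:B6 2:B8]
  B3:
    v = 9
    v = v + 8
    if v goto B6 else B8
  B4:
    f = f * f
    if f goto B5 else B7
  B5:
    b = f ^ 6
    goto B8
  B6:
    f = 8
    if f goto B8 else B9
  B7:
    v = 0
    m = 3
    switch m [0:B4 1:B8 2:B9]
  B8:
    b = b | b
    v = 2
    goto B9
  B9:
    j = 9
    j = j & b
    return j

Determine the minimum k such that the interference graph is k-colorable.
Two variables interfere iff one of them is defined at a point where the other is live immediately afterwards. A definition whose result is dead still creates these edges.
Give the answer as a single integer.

Answer: 4

Analysis:
Block summaries:
  B0 def {m,v} use ∅
  B1 def {b,f,v} use {v}
  B2 def {f} use {b,f}
  B3 def {v} use ∅
  B4 def {f} use {f}
  B5 def {b} use {f}
  B6 def {f} use ∅
  B7 def {m,v} use ∅
  B8 def {b,v} use {b}
  B9 def {j} use {b}

Backward fixpoint:
  B0: in=∅ out={v}
  B1: in={v} out={b,f}
  B2: in={b,f} out={b}
  B3: in={b} out={b}
  B4: in={b,f} out={b,f}
  B5: in={f} out={b}
  B6: in={b} out={b}
  B7: in={b,f} out={b,f}
  B8: in={b} out={b}
  B9: in={b} out=∅

Interference:
  b — {f,j,m,v}
  f — {b,m,v}
  j — {b}
  m — {b,f,v}
  v — {b,f,m}

Colouring:
  {b,f,m,v} pairwise interfere (4-clique) ⇒ χ ≥ 4
  assign b→R0 f→R1 j→R1 m→R2 v→R3 — no edge inside a register ⇒ χ ≤ 4
  χ = 4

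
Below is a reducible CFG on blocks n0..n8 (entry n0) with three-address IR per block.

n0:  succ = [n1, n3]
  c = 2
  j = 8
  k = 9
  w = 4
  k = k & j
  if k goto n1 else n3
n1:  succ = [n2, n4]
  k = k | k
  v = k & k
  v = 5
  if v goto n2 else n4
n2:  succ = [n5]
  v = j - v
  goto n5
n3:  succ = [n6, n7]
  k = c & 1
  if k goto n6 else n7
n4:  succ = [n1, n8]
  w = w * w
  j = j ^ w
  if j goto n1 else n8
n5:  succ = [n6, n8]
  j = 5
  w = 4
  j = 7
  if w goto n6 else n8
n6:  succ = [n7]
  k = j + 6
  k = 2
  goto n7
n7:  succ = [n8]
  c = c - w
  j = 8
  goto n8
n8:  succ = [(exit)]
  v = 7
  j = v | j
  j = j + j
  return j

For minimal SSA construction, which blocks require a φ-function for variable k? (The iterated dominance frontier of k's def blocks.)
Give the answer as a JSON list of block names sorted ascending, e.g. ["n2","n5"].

Answer: ["n1", "n6", "n7", "n8"]

Derivation:
idom tree: n1←n0 n2←n1 n3←n0 n4←n1 n5←n2 n6←n0 n7←n0 n8←n0
Dom∩ at merges:
  n1: preds {n0,n4}: {n0} ∩ {n0,n1,n4} = {n0}; idom=n0
  n6: preds {n3,n5}: {n0,n3} ∩ {n0,n1,n2,n5} = {n0}; idom=n0
  n7: preds {n3,n6}: {n0,n3} ∩ {n0,n6} = {n0}; idom=n0
  n8: preds {n4,n5,n7}: {n0,n1,n4} ∩ {n0,n1,n2,n5} ∩ {n0,n7} = {n0}; idom=n0

DF walk-up:
  n1←n0: walk · to n0
  n1←n4: walk n4→n1 to n0
  n6←n3: walk n3 to n0
  n6←n5: walk n5→n2→n1 to n0
  n7←n3: walk n3 to n0
  n7←n6: walk n6 to n0
  n8←n4: walk n4→n1 to n0
  n8←n5: walk n5→n2→n1 to n0
  n8←n7: walk n7 to n0
  DF(n0)=∅
  DF(n1)={n1,n6,n8}
  DF(n2)={n6,n8}
  DF(n3)={n6,n7}
  DF(n4)={n1,n8}
  DF(n5)={n6,n8}
  DF(n6)={n7}
  DF(n7)={n8}
  DF(n8)=∅

φ for k: defs {n0,n1,n3,n6}
  DF⁺ = {n1,n6,n7,n8}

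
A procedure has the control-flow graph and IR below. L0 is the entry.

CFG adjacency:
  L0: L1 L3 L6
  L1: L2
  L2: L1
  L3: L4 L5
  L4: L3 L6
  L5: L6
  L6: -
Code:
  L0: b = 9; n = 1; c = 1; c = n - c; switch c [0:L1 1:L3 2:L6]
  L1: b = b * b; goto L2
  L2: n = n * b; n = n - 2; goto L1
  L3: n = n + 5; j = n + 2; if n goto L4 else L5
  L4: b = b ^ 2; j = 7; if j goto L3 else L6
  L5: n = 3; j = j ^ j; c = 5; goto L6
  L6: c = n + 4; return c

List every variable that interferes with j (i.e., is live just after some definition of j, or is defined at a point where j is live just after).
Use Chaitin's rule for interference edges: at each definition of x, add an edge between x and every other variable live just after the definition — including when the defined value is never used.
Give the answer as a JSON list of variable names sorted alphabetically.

def/use:
  L0: def={b,c,n} ue=∅
  L1: def={b} ue={b}
  L2: def={n} ue={b,n}
  L3: def={j,n} ue={n}
  L4: def={b,j} ue={b}
  L5: def={c,j,n} ue={j}
  L6: def={c} ue={n}

Liveness:
  live L0: ∅→{b,n}
  live L1: {b,n}→{b,n}
  live L2: {b,n}→{b,n}
  live L3: {b,n}→{b,j,n}
  live L4: {b,n}→{b,n}
  live L5: {j}→{n}
  live L6: {n}→∅

Interference:
  b — {c,j,n}
  c — {b,n}
  j — {b,n}
  n — {b,c,j}

N(j) = ["b", "n"]

Answer: ["b", "n"]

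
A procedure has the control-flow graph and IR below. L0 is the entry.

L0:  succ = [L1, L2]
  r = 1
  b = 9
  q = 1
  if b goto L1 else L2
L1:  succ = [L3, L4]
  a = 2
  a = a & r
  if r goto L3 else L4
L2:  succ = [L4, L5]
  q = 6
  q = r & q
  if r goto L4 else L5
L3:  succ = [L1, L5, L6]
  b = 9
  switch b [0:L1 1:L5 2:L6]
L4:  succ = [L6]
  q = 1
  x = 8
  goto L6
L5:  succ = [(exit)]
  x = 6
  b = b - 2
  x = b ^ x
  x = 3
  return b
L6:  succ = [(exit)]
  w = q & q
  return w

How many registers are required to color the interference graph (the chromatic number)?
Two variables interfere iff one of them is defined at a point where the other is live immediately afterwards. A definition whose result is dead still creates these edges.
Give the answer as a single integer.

Answer: 3

Derivation:
Per-block:
  L0: def={b,q,r} ue=∅
  L1: def={a} ue={r}
  L2: def={q} ue={r}
  L3: def={b} ue=∅
  L4: def={q,x} ue=∅
  L5: def={b,x} ue={b}
  L6: def={w} ue={q}

Liveness:
  L0: in=∅ out={b,q,r}
  L1: in={q,r} out={q,r}
  L2: in={b,r} out={b}
  L3: in={q,r} out={b,q,r}
  L4: in=∅ out={q}
  L5: in={b} out=∅
  L6: in={q} out=∅

Interference:
  a↔{q,r}
  b↔{q,r,x}
  q↔{a,b,r,x}
  r↔{a,b,q}
  w↔∅
  x↔{b,q}

Chromatic number:
  {a,q,r} pairwise interfere (3-clique) ⇒ χ ≥ 3
  3-colouring: r0={q,w}  r1={a,b}  r2={r,x}
  χ = 3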